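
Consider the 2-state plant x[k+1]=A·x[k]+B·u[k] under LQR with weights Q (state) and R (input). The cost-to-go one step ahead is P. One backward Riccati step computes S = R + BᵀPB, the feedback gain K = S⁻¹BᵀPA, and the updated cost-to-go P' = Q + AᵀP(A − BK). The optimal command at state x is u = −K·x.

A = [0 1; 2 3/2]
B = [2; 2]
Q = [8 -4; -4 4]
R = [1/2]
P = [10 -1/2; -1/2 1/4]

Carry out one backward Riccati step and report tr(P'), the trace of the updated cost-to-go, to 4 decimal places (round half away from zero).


13.1542

BᵀP = [19.0000 -0.5000]
S = R + BᵀPB = [1/2] + [37.0000] = [37.5000]
BᵀPA = [-1.0000 18.2500]
K = S⁻¹·BᵀPA = [-0.0267 0.4867]
A−BK = [0.0533 0.0267; 2.0533 0.5267]
AᵀP(A−BK) = [0.9733 0.2367; 0.2367 0.1808]
P' = Q + AᵀP(A−BK) = [8.9733 -3.7633; -3.7633 4.1808]
tr(P') = 13.1542


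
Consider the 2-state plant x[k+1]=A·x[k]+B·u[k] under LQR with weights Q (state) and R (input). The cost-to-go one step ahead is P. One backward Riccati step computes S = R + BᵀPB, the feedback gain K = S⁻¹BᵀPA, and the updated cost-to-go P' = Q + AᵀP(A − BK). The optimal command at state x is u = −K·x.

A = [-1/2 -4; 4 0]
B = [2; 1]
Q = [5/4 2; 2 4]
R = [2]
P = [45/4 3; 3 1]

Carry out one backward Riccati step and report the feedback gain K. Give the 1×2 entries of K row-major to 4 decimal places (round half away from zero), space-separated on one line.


BᵀP = [25.5000 7.0000]
S = R + BᵀPB = [2] + [58.0000] = [60.0000]
BᵀPA = [15.2500 -102.0000]
K = S⁻¹·BᵀPA = [0.2542 -1.7000]
A−BK = [-1.0083 -0.6000; 3.7458 1.7000]
AᵀP(A−BK) = [2.9365 0.4250; 0.4250 6.6000]
P' = Q + AᵀP(A−BK) = [4.1865 2.4250; 2.4250 10.6000]
tr(P') = 14.7865

0.2542 -1.7000


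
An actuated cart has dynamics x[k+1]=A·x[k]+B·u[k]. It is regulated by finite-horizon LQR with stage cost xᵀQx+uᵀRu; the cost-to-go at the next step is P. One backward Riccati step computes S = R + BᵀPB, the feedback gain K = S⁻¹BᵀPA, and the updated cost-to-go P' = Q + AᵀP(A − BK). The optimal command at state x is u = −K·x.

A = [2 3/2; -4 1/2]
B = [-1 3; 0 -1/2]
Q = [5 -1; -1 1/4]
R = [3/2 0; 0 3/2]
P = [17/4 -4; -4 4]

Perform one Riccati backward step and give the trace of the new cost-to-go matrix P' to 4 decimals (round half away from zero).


11.6638

BᵀP = [-4.2500 4.0000; 14.7500 -14.0000]
S = R + BᵀPB = [3/2 0; 0 3/2] + [4.2500 -14.7500; -14.7500 51.2500] = [5.7500 -14.7500; -14.7500 52.7500]
BᵀPA = [-24.5000 -4.3750; 85.5000 15.1250]
K = S⁻¹·BᵀPA = [-0.3644 -0.0897; 1.5190 0.2617]
A−BK = [-2.9213 0.6254; -3.2405 0.6308]
AᵀP(A−BK) = [6.2012 0.1815; 0.1815 0.2126]
P' = Q + AᵀP(A−BK) = [11.2012 -0.8185; -0.8185 0.4626]
tr(P') = 11.6638


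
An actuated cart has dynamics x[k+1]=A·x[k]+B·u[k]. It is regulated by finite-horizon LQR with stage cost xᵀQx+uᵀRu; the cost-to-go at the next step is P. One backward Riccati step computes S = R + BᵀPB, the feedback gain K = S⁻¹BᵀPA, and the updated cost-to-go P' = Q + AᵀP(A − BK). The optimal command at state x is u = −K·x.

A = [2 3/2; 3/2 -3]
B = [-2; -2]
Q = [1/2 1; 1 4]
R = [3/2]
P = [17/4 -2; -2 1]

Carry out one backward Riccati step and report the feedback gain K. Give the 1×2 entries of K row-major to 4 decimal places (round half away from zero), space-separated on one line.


BᵀP = [-4.5000 2.0000]
S = R + BᵀPB = [3/2] + [5.0000] = [6.5000]
BᵀPA = [-6.0000 -12.7500]
K = S⁻¹·BᵀPA = [-0.9231 -1.9615]
A−BK = [0.1538 -2.4231; -0.3462 -6.9231]
AᵀP(A−BK) = [1.7115 3.9808; 3.9808 11.5529]
P' = Q + AᵀP(A−BK) = [2.2115 4.9808; 4.9808 15.5529]
tr(P') = 17.7644

-0.9231 -1.9615


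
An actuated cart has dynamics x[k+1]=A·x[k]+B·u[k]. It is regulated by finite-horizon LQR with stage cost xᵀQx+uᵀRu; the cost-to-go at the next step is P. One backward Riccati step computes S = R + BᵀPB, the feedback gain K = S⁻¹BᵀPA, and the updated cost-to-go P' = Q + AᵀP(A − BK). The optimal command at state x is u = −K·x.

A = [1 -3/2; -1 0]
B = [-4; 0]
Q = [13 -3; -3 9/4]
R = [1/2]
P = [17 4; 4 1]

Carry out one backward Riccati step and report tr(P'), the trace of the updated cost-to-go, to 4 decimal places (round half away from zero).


BᵀP = [-68.0000 -16.0000]
S = R + BᵀPB = [1/2] + [272.0000] = [272.5000]
BᵀPA = [-52.0000 102.0000]
K = S⁻¹·BᵀPA = [-0.1908 0.3743]
A−BK = [0.2367 -0.0028; -1.0000 0.0000]
AᵀP(A−BK) = [0.0771 -0.0358; -0.0358 0.0702]
P' = Q + AᵀP(A−BK) = [13.0771 -3.0358; -3.0358 2.3202]
tr(P') = 15.3972

15.3972


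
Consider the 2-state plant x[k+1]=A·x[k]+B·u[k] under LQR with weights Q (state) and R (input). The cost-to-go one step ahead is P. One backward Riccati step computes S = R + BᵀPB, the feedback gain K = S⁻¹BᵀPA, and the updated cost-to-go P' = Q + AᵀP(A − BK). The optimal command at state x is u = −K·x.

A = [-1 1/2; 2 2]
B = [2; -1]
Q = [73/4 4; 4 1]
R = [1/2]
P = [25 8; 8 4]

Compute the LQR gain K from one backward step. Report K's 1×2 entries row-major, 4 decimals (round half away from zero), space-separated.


-0.2483 0.6207

BᵀP = [42.0000 12.0000]
S = R + BᵀPB = [1/2] + [72.0000] = [72.5000]
BᵀPA = [-18.0000 45.0000]
K = S⁻¹·BᵀPA = [-0.2483 0.6207]
A−BK = [-0.5034 -0.7414; 1.7517 2.6207]
AᵀP(A−BK) = [4.5310 6.6724; 6.6724 10.3190]
P' = Q + AᵀP(A−BK) = [22.7810 10.6724; 10.6724 11.3190]
tr(P') = 34.1000


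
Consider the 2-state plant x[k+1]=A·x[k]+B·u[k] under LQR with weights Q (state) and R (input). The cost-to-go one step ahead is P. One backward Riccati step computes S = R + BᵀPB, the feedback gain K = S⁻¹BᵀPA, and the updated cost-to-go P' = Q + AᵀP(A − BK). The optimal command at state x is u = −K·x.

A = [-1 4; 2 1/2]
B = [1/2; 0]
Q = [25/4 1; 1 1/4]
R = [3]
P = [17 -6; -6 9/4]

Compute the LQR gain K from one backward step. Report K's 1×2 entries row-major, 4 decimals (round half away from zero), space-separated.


BᵀP = [8.5000 -3.0000]
S = R + BᵀPB = [3] + [4.2500] = [7.2500]
BᵀPA = [-14.5000 32.5000]
K = S⁻¹·BᵀPA = [-2.0000 4.4828]
A−BK = [0.0000 1.7586; 2.0000 0.5000]
AᵀP(A−BK) = [21.0000 -45.7500; -45.7500 102.8728]
P' = Q + AᵀP(A−BK) = [27.2500 -44.7500; -44.7500 103.1228]
tr(P') = 130.3728

-2.0000 4.4828


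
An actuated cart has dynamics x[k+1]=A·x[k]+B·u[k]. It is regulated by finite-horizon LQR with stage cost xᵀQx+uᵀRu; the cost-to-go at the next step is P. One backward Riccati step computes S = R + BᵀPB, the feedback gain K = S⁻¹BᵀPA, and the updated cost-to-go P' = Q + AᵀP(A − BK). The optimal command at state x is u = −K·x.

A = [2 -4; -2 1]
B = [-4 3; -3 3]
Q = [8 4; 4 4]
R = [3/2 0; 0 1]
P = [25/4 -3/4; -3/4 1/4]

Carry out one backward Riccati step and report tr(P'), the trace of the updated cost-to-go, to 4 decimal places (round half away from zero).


BᵀP = [-22.7500 2.2500; 16.5000 -1.5000]
S = R + BᵀPB = [3/2 0; 0 1] + [84.2500 -61.5000; -61.5000 45.0000] = [85.7500 -61.5000; -61.5000 46.0000]
BᵀPA = [-50.0000 93.2500; 36.0000 -67.5000]
K = S⁻¹·BᵀPA = [-0.5300 0.8521; 0.0740 -0.3282]
A−BK = [-0.3421 0.3929; -3.8120 4.5408]
AᵀP(A−BK) = [2.8351 -3.5809; -3.5809 4.6402]
P' = Q + AᵀP(A−BK) = [10.8351 0.4191; 0.4191 8.6402]
tr(P') = 19.4753

19.4753


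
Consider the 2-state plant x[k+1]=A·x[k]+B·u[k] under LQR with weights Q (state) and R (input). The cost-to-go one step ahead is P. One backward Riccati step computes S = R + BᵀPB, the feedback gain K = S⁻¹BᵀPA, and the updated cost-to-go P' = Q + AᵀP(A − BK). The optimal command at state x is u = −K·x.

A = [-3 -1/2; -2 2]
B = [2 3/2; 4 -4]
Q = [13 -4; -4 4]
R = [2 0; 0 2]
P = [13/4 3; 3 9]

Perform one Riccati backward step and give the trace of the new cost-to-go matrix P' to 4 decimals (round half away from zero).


BᵀP = [18.5000 42.0000; -7.1250 -31.5000]
S = R + BᵀPB = [2 0; 0 2] + [205.0000 -140.2500; -140.2500 115.3125] = [207.0000 -140.2500; -140.2500 117.3125]
BᵀPA = [-139.5000 74.7500; 84.3750 -59.4375]
K = S⁻¹·BᵀPA = [-0.9822 0.0939; -0.4550 -0.3945]
A−BK = [-0.3531 -0.0960; 0.1088 0.0468]
AᵀP(A−BK) = [2.6247 0.2497; 0.2497 0.3515]
P' = Q + AᵀP(A−BK) = [15.6247 -3.7503; -3.7503 4.3515]
tr(P') = 19.9762

19.9762


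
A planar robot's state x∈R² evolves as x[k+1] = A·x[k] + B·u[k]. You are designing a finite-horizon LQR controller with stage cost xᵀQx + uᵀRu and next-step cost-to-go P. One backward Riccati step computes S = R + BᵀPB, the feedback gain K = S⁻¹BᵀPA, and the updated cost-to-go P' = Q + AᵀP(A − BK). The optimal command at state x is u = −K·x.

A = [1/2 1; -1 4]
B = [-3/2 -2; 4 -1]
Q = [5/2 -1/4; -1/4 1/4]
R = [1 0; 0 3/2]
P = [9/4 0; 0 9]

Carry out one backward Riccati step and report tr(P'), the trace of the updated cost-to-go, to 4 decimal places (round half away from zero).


4.8738

BᵀP = [-3.3750 36.0000; -4.5000 -9.0000]
S = R + BᵀPB = [1 0; 0 3/2] + [149.0625 -29.2500; -29.2500 18.0000] = [150.0625 -29.2500; -29.2500 19.5000]
BᵀPA = [-37.6875 140.6250; 6.7500 -40.5000]
K = S⁻¹·BᵀPA = [-0.2596 0.7522; -0.0432 -0.9486]
A−BK = [0.0243 0.2311; -0.0049 0.0426]
AᵀP(A−BK) = [0.0717 -0.1231; -0.1231 2.0521]
P' = Q + AᵀP(A−BK) = [2.5717 -0.3731; -0.3731 2.3021]
tr(P') = 4.8738


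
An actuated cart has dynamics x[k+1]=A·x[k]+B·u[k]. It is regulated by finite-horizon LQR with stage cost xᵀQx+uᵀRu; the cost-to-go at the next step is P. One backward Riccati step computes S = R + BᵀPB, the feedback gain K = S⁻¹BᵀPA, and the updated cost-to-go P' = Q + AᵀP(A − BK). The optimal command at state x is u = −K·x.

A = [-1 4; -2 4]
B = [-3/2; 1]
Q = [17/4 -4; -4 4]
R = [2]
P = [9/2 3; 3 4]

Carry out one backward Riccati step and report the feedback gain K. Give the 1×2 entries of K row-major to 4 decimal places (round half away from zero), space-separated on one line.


BᵀP = [-3.7500 -0.5000]
S = R + BᵀPB = [2] + [5.1250] = [7.1250]
BᵀPA = [4.7500 -17.0000]
K = S⁻¹·BᵀPA = [0.6667 -2.3860]
A−BK = [0.0000 0.4211; -2.6667 6.3860]
AᵀP(A−BK) = [29.3333 -74.6667; -74.6667 191.4386]
P' = Q + AᵀP(A−BK) = [33.5833 -78.6667; -78.6667 195.4386]
tr(P') = 229.0219

0.6667 -2.3860


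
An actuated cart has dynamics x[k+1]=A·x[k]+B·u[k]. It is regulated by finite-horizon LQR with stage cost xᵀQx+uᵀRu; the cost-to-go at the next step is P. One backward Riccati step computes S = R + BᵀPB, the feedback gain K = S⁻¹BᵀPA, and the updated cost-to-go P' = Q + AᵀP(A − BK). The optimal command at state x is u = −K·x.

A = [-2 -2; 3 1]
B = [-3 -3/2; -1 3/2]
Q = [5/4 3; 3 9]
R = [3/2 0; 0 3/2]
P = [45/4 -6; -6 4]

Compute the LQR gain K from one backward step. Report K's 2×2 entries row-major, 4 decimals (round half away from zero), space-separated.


BᵀP = [-27.7500 14.0000; -25.8750 15.0000]
S = R + BᵀPB = [3/2 0; 0 3/2] + [69.2500 62.6250; 62.6250 61.3125] = [70.7500 62.6250; 62.6250 62.8125]
BᵀPA = [97.5000 69.5000; 96.7500 66.7500]
K = S⁻¹·BᵀPA = [0.1250 0.3548; 1.4157 0.7089]
A−BK = [0.4985 0.1279; 1.0014 0.2914]
AᵀP(A−BK) = [3.8463 1.8165; 1.8165 1.0192]
P' = Q + AᵀP(A−BK) = [5.0963 4.8165; 4.8165 10.0192]
tr(P') = 15.1155

0.1250 0.3548 1.4157 0.7089


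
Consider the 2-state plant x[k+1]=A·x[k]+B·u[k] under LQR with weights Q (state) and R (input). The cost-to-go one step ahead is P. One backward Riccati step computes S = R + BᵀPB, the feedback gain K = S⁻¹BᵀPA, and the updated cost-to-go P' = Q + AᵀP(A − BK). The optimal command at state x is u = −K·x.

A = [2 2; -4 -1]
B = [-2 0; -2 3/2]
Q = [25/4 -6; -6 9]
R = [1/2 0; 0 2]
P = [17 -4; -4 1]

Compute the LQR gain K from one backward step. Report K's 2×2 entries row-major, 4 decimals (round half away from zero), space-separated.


-1.7668 -1.3717 -0.4938 -0.2716

BᵀP = [-26.0000 6.0000; -6.0000 1.5000]
S = R + BᵀPB = [1/2 0; 0 2] + [40.0000 9.0000; 9.0000 2.2500] = [40.5000 9.0000; 9.0000 4.2500]
BᵀPA = [-76.0000 -58.0000; -18.0000 -13.5000]
K = S⁻¹·BᵀPA = [-1.7668 -1.3717; -0.4938 -0.2716]
A−BK = [-1.5336 -0.7435; -6.7929 -3.3361]
AᵀP(A−BK) = [4.8340 2.8587; 2.8587 1.7723]
P' = Q + AᵀP(A−BK) = [11.0840 -3.1413; -3.1413 10.7723]
tr(P') = 21.8563


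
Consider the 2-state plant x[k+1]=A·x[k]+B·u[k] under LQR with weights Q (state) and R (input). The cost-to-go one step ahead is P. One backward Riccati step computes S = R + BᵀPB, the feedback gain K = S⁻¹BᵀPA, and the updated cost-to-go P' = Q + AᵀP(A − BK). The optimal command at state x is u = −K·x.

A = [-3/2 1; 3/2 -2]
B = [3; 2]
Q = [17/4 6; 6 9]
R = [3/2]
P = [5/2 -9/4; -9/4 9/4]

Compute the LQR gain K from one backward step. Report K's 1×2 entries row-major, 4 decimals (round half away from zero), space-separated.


BᵀP = [3.0000 -2.2500]
S = R + BᵀPB = [3/2] + [4.5000] = [6.0000]
BᵀPA = [-7.8750 7.5000]
K = S⁻¹·BᵀPA = [-1.3125 1.2500]
A−BK = [2.4375 -2.7500; 4.1250 -4.5000]
AᵀP(A−BK) = [10.4766 -10.7813; -10.7813 11.1250]
P' = Q + AᵀP(A−BK) = [14.7266 -4.7813; -4.7813 20.1250]
tr(P') = 34.8516

-1.3125 1.2500


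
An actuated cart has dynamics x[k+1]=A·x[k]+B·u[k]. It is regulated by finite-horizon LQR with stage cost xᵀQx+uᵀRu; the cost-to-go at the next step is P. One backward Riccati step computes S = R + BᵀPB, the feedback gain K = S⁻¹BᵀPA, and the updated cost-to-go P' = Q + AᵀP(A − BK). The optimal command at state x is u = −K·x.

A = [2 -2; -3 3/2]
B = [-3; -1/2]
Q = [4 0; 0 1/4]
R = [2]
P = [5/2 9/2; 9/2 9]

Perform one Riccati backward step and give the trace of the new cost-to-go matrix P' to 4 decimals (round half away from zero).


13.5311

BᵀP = [-9.7500 -18.0000]
S = R + BᵀPB = [2] + [38.2500] = [40.2500]
BᵀPA = [34.5000 -7.5000]
K = S⁻¹·BᵀPA = [0.8571 -0.1863]
A−BK = [4.5714 -2.5590; -2.5714 1.4068]
AᵀP(A−BK) = [7.4286 -3.5714; -3.5714 1.8525]
P' = Q + AᵀP(A−BK) = [11.4286 -3.5714; -3.5714 2.1025]
tr(P') = 13.5311


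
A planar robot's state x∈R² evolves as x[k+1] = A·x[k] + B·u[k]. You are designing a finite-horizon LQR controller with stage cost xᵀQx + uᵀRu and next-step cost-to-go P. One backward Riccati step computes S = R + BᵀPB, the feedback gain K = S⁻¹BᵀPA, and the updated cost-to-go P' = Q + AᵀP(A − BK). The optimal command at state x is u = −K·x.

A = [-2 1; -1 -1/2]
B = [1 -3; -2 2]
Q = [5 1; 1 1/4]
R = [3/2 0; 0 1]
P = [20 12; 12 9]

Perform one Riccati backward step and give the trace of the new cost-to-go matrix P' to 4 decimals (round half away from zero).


10.8180

BᵀP = [-4.0000 -6.0000; -36.0000 -18.0000]
S = R + BᵀPB = [3/2 0; 0 1] + [8.0000 0.0000; 0.0000 72.0000] = [9.5000 0.0000; 0.0000 73.0000]
BᵀPA = [14.0000 -1.0000; 90.0000 -27.0000]
K = S⁻¹·BᵀPA = [1.4737 -0.1053; 1.2329 -0.3699]
A−BK = [0.2249 -0.0043; -0.5184 0.0292]
AᵀP(A−BK) = [5.4095 -0.7386; -0.7386 0.1584]
P' = Q + AᵀP(A−BK) = [10.4095 0.2614; 0.2614 0.4084]
tr(P') = 10.8180


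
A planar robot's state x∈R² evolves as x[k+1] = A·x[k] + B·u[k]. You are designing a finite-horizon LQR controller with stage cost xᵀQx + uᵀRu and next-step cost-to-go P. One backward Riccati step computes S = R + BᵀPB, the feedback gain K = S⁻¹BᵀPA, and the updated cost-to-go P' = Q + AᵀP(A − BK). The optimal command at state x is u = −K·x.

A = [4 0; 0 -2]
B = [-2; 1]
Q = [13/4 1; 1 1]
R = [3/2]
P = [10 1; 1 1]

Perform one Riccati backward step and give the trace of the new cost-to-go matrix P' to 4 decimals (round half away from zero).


18.1201

BᵀP = [-19.0000 -1.0000]
S = R + BᵀPB = [3/2] + [37.0000] = [38.5000]
BᵀPA = [-76.0000 2.0000]
K = S⁻¹·BᵀPA = [-1.9740 0.0519]
A−BK = [0.0519 0.1039; 1.9740 -2.0519]
AᵀP(A−BK) = [9.9740 -4.0519; -4.0519 3.8961]
P' = Q + AᵀP(A−BK) = [13.2240 -3.0519; -3.0519 4.8961]
tr(P') = 18.1201


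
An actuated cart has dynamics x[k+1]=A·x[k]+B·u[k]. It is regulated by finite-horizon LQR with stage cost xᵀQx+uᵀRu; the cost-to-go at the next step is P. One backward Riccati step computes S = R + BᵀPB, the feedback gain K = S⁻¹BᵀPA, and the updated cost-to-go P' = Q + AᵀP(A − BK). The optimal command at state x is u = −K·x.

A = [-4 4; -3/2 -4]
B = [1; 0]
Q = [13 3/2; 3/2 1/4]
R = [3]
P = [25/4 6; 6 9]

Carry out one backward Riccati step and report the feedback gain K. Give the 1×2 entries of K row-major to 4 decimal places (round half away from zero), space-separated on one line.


BᵀP = [6.2500 6.0000]
S = R + BᵀPB = [3] + [6.2500] = [9.2500]
BᵀPA = [-34.0000 1.0000]
K = S⁻¹·BᵀPA = [-3.6757 0.1081]
A−BK = [-0.3243 3.8919; -1.5000 -4.0000]
AᵀP(A−BK) = [67.2770 17.6757; 17.6757 51.8919]
P' = Q + AᵀP(A−BK) = [80.2770 19.1757; 19.1757 52.1419]
tr(P') = 132.4189

-3.6757 0.1081


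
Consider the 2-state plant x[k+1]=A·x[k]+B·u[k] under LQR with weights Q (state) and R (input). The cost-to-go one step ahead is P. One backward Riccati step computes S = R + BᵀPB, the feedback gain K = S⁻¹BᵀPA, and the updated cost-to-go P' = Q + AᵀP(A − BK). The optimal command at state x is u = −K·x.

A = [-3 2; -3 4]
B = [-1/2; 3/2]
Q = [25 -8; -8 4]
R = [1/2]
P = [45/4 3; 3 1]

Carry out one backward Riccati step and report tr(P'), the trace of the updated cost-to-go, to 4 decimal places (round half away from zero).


286.7647

BᵀP = [-1.1250 0.0000]
S = R + BᵀPB = [1/2] + [0.5625] = [1.0625]
BᵀPA = [3.3750 -2.2500]
K = S⁻¹·BᵀPA = [3.1765 -2.1176]
A−BK = [-1.4118 0.9412; -7.7647 7.1765]
AᵀP(A−BK) = [153.5294 -126.3529; -126.3529 104.2353]
P' = Q + AᵀP(A−BK) = [178.5294 -134.3529; -134.3529 108.2353]
tr(P') = 286.7647


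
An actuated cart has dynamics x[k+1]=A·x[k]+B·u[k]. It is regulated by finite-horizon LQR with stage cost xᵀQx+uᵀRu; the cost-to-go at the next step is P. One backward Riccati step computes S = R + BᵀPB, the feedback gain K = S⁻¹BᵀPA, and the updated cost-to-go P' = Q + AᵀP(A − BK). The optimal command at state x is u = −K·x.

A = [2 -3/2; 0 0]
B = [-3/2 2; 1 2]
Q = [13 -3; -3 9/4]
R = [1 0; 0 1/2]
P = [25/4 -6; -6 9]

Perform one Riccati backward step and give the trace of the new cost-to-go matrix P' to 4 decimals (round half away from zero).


16.3403

BᵀP = [-15.3750 18.0000; 0.5000 6.0000]
S = R + BᵀPB = [1 0; 0 1/2] + [41.0625 5.2500; 5.2500 13.0000] = [42.0625 5.2500; 5.2500 13.5000]
BᵀPA = [-30.7500 23.0625; 1.0000 -0.7500]
K = S⁻¹·BᵀPA = [-0.7781 0.5836; 0.3767 -0.2825]
A−BK = [0.0796 -0.0597; 0.0248 -0.0186]
AᵀP(A−BK) = [0.6978 -0.5233; -0.5233 0.3925]
P' = Q + AᵀP(A−BK) = [13.6978 -3.5233; -3.5233 2.6425]
tr(P') = 16.3403


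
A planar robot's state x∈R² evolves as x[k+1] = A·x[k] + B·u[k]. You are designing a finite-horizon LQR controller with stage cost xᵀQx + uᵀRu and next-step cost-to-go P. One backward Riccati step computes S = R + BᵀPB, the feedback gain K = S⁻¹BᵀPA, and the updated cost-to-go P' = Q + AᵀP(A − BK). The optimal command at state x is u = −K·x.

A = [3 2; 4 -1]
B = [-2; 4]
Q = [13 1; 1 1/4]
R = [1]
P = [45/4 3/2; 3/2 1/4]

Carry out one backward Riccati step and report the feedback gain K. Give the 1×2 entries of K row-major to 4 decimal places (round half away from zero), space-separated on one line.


-2.2115 -1.1923

BᵀP = [-16.5000 -2.0000]
S = R + BᵀPB = [1] + [25.0000] = [26.0000]
BᵀPA = [-57.5000 -31.0000]
K = S⁻¹·BᵀPA = [-2.2115 -1.1923]
A−BK = [-1.4231 -0.3846; 12.8462 3.7692]
AᵀP(A−BK) = [14.0865 5.4423; 5.4423 2.2885]
P' = Q + AᵀP(A−BK) = [27.0865 6.4423; 6.4423 2.5385]
tr(P') = 29.6250


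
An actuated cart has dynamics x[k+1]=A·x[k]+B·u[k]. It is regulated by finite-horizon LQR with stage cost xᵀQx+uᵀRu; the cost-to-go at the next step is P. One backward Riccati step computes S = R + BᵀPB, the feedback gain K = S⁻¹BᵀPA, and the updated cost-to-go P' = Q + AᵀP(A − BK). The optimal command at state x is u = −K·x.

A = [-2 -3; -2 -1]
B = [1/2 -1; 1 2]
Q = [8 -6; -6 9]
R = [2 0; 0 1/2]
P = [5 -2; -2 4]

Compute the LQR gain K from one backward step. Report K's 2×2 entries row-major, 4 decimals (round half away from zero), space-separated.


-1.5687 -1.8154 0.2247 0.9147

BᵀP = [0.5000 3.0000; -9.0000 10.0000]
S = R + BᵀPB = [2 0; 0 1/2] + [3.2500 5.5000; 5.5000 29.0000] = [5.2500 5.5000; 5.5000 29.5000]
BᵀPA = [-7.0000 -4.5000; -2.0000 17.0000]
K = S⁻¹·BᵀPA = [-1.5687 -1.8154; 0.2247 0.9147]
A−BK = [-0.9910 -1.1775; -0.8806 -1.0140]
AᵀP(A−BK) = [9.4684 11.1214; 11.1214 13.2798]
P' = Q + AᵀP(A−BK) = [17.4684 5.1214; 5.1214 22.2798]
tr(P') = 39.7482


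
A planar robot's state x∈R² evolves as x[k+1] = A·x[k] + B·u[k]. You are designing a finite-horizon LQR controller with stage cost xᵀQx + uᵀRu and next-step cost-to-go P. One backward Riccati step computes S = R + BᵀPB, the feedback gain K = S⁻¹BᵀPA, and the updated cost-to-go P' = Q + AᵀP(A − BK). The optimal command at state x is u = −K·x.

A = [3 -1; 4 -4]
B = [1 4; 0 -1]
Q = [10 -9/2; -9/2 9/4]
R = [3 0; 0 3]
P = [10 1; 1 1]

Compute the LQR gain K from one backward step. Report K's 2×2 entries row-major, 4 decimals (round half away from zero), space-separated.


BᵀP = [10.0000 1.0000; 39.0000 3.0000]
S = R + BᵀPB = [3 0; 0 3] + [10.0000 39.0000; 39.0000 153.0000] = [13.0000 39.0000; 39.0000 156.0000]
BᵀPA = [34.0000 -14.0000; 129.0000 -51.0000]
K = S⁻¹·BᵀPA = [0.5385 -0.3846; 0.6923 -0.2308]
A−BK = [-0.3077 0.3077; 4.6923 -4.2308]
AᵀP(A−BK) = [22.3846 -19.1538; -19.1538 16.8462]
P' = Q + AᵀP(A−BK) = [32.3846 -23.6538; -23.6538 19.0962]
tr(P') = 51.4808

0.5385 -0.3846 0.6923 -0.2308


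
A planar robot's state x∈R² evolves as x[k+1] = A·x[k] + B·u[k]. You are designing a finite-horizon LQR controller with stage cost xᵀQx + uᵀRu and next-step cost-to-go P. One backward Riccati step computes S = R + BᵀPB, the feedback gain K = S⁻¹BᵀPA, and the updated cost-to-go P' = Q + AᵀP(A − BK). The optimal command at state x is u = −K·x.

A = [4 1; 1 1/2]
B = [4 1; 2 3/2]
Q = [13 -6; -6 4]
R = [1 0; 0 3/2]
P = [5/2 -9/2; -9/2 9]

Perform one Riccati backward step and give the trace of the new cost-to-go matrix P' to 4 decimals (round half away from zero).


19.5095

BᵀP = [1.0000 0.0000; -4.2500 9.0000]
S = R + BᵀPB = [1 0; 0 3/2] + [4.0000 1.0000; 1.0000 9.2500] = [5.0000 1.0000; 1.0000 10.7500]
BᵀPA = [4.0000 1.0000; -8.0000 0.2500]
K = S⁻¹·BᵀPA = [0.9668 0.1991; -0.8341 0.0047]
A−BK = [0.9668 0.1991; 0.3175 0.0948]
AᵀP(A−BK) = [2.4597 0.2417; 0.2417 0.0498]
P' = Q + AᵀP(A−BK) = [15.4597 -5.7583; -5.7583 4.0498]
tr(P') = 19.5095


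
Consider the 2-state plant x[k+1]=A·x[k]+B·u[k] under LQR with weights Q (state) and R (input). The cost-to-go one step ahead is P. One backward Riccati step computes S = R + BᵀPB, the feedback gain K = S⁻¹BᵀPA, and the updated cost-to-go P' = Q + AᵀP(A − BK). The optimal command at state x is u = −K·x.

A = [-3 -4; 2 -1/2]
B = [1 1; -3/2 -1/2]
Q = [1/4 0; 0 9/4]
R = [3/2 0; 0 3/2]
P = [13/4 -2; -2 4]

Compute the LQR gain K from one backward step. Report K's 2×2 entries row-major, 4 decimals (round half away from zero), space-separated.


-1.1797 -0.1875 -1.1172 -1.6875

BᵀP = [6.2500 -8.0000; 4.2500 -4.0000]
S = R + BᵀPB = [3/2 0; 0 3/2] + [18.2500 10.2500; 10.2500 6.2500] = [19.7500 10.2500; 10.2500 7.7500]
BᵀPA = [-34.7500 -21.0000; -20.7500 -15.0000]
K = S⁻¹·BᵀPA = [-1.1797 -0.1875; -1.1172 -1.6875]
A−BK = [-0.7031 -2.1250; -0.3281 -1.6250]
AᵀP(A−BK) = [5.0742 6.4688; 6.4688 15.7500]
P' = Q + AᵀP(A−BK) = [5.3242 6.4688; 6.4688 18.0000]
tr(P') = 23.3242


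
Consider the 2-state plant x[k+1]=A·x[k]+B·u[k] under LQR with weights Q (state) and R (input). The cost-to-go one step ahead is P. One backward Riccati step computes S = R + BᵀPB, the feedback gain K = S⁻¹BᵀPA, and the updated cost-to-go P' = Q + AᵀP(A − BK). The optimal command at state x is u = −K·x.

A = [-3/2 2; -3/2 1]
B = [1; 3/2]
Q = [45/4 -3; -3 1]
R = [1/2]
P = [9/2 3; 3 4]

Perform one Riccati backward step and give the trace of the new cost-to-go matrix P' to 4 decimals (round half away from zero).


BᵀP = [9.0000 9.0000]
S = R + BᵀPB = [1/2] + [22.5000] = [23.0000]
BᵀPA = [-27.0000 27.0000]
K = S⁻¹·BᵀPA = [-1.1739 1.1739]
A−BK = [-0.3261 0.8261; 0.2609 -0.7609]
AᵀP(A−BK) = [0.9293 -1.3043; -1.3043 2.3043]
P' = Q + AᵀP(A−BK) = [12.1793 -4.3043; -4.3043 3.3043]
tr(P') = 15.4837

15.4837


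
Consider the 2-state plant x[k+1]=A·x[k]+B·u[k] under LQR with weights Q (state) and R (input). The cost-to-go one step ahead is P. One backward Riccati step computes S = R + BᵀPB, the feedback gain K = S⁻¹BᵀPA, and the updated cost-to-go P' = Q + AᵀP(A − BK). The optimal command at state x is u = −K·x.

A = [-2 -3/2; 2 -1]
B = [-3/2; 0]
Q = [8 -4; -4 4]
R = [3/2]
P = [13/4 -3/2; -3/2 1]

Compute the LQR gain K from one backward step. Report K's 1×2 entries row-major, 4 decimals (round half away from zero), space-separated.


BᵀP = [-4.8750 2.2500]
S = R + BᵀPB = [3/2] + [7.3125] = [8.8125]
BᵀPA = [14.2500 5.0625]
K = S⁻¹·BᵀPA = [1.6170 0.5745]
A−BK = [0.4255 -0.6383; 2.0000 -1.0000]
AᵀP(A−BK) = [5.9574 1.0638; 1.0638 0.9043]
P' = Q + AᵀP(A−BK) = [13.9574 -2.9362; -2.9362 4.9043]
tr(P') = 18.8617

1.6170 0.5745


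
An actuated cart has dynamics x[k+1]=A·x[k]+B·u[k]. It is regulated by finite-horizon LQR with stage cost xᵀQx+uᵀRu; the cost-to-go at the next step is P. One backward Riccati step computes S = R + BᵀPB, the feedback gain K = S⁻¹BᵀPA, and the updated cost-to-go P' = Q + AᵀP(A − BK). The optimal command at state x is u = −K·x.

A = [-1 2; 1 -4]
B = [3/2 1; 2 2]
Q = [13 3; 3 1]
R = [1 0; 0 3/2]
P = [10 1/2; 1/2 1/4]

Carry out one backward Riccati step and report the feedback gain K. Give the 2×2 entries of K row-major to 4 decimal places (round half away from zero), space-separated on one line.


BᵀP = [16.0000 1.2500; 11.0000 1.0000]
S = R + BᵀPB = [1 0; 0 3/2] + [26.5000 18.5000; 18.5000 13.0000] = [27.5000 18.5000; 18.5000 14.5000]
BᵀPA = [-14.7500 27.0000; -10.0000 18.0000]
K = S⁻¹·BᵀPA = [-0.5111 1.0354; -0.0376 -0.0796]
A−BK = [-0.1958 0.5265; 2.0973 -5.9115]
AᵀP(A−BK) = [1.3357 -3.5243; -3.5243 9.4779]
P' = Q + AᵀP(A−BK) = [14.3357 -0.5243; -0.5243 10.4779]
tr(P') = 24.8136

-0.5111 1.0354 -0.0376 -0.0796


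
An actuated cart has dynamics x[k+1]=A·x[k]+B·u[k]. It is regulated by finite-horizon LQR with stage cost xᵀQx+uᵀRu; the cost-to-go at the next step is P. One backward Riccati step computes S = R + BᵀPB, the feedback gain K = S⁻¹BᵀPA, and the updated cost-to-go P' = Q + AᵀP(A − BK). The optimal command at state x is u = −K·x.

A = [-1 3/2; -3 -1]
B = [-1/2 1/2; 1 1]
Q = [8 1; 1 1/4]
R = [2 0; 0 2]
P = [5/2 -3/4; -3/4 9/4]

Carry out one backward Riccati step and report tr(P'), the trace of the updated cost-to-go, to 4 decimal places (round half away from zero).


19.4324

BᵀP = [-2.0000 2.6250; 0.5000 1.8750]
S = R + BᵀPB = [2 0; 0 2] + [3.6250 1.6250; 1.6250 2.1250] = [5.6250 1.6250; 1.6250 4.1250]
BᵀPA = [-5.8750 -5.6250; -6.1250 -1.1250]
K = S⁻¹·BᵀPA = [-0.6945 -1.0395; -1.2112 0.1368]
A−BK = [-0.7416 0.9119; -1.0942 -0.0973]
AᵀP(A−BK) = [6.7508 0.3556; 0.3556 4.4316]
P' = Q + AᵀP(A−BK) = [14.7508 1.3556; 1.3556 4.6816]
tr(P') = 19.4324


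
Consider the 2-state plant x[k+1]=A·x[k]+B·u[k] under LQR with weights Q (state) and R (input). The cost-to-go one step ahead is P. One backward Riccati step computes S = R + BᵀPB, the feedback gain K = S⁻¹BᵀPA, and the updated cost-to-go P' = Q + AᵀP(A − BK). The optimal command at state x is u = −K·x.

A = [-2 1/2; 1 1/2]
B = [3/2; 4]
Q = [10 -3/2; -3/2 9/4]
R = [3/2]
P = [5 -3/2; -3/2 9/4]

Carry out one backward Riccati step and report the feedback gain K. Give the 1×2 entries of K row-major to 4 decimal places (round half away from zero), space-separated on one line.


0.1220 0.1341

BᵀP = [1.5000 6.7500]
S = R + BᵀPB = [3/2] + [29.2500] = [30.7500]
BᵀPA = [3.7500 4.1250]
K = S⁻¹·BᵀPA = [0.1220 0.1341]
A−BK = [-2.1829 0.2988; 0.5122 -0.0366]
AᵀP(A−BK) = [27.7927 -3.6280; -3.6280 0.5091]
P' = Q + AᵀP(A−BK) = [37.7927 -5.1280; -5.1280 2.7591]
tr(P') = 40.5518


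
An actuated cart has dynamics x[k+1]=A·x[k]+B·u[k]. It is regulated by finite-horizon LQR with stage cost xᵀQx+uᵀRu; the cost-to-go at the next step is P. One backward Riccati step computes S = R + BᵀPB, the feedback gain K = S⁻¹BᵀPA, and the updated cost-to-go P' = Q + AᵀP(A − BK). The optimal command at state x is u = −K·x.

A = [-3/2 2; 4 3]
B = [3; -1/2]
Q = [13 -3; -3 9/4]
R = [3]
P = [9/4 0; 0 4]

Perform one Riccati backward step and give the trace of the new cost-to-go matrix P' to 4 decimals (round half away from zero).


BᵀP = [6.7500 -2.0000]
S = R + BᵀPB = [3] + [21.2500] = [24.2500]
BᵀPA = [-18.1250 7.5000]
K = S⁻¹·BᵀPA = [-0.7474 0.3093]
A−BK = [0.7423 1.0722; 3.6263 3.1546]
AᵀP(A−BK) = [55.5155 46.8557; 46.8557 42.6804]
P' = Q + AᵀP(A−BK) = [68.5155 43.8557; 43.8557 44.9304]
tr(P') = 113.4459

113.4459


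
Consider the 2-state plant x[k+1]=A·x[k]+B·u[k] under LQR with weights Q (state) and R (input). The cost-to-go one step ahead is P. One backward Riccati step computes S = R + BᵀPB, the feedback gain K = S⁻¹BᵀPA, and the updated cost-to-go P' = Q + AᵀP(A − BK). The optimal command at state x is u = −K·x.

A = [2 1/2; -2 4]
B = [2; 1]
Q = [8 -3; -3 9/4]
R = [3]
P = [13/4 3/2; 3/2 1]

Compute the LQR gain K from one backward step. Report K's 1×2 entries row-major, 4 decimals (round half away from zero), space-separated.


BᵀP = [8.0000 4.0000]
S = R + BᵀPB = [3] + [20.0000] = [23.0000]
BᵀPA = [8.0000 20.0000]
K = S⁻¹·BᵀPA = [0.3478 0.8696]
A−BK = [1.3043 -1.2391; -2.3478 3.1304]
AᵀP(A−BK) = [2.2174 -1.2065; -1.2065 5.4212]
P' = Q + AᵀP(A−BK) = [10.2174 -4.2065; -4.2065 7.6712]
tr(P') = 17.8886

0.3478 0.8696


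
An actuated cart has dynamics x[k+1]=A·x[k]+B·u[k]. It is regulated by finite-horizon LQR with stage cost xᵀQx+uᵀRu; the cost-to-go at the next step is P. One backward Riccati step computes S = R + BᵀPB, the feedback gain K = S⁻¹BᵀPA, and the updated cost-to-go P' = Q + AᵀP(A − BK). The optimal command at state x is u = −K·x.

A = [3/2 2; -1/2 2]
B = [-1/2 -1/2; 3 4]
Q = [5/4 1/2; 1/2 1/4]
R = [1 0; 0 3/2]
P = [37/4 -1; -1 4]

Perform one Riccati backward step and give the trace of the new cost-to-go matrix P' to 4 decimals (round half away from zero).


BᵀP = [-7.6250 12.5000; -8.6250 16.5000]
S = R + BᵀPB = [1 0; 0 3/2] + [41.3125 53.8125; 53.8125 70.3125] = [42.3125 53.8125; 53.8125 71.8125]
BᵀPA = [-17.6875 9.7500; -21.1875 15.7500]
K = S⁻¹·BᵀPA = [-0.9107 -1.0322; 0.3874 0.9928]
A−BK = [1.2383 1.9803; 0.6825 1.1254]
AᵀP(A−BK) = [15.4123 24.5279; 24.5279 39.4274]
P' = Q + AᵀP(A−BK) = [16.6623 25.0279; 25.0279 39.6774]
tr(P') = 56.3398

56.3398


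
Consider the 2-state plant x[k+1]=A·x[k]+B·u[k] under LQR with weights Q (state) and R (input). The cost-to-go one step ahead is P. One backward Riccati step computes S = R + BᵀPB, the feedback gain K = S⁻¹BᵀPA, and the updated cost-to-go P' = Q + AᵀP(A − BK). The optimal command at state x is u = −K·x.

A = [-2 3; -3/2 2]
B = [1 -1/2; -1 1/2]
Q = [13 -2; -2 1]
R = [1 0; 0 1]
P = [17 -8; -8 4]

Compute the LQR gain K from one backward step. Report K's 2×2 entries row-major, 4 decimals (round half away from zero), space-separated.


BᵀP = [25.0000 -12.0000; -12.5000 6.0000]
S = R + BᵀPB = [1 0; 0 1] + [37.0000 -18.5000; -18.5000 9.2500] = [38.0000 -18.5000; -18.5000 10.2500]
BᵀPA = [-32.0000 51.0000; 16.0000 -25.5000]
K = S⁻¹·BᵀPA = [-0.6772 1.0794; 0.3386 -0.5397]
A−BK = [-1.1534 1.6508; -2.3466 3.3492]
AᵀP(A−BK) = [1.9101 -2.8254; -2.8254 4.1905]
P' = Q + AᵀP(A−BK) = [14.9101 -4.8254; -4.8254 5.1905]
tr(P') = 20.1005

-0.6772 1.0794 0.3386 -0.5397


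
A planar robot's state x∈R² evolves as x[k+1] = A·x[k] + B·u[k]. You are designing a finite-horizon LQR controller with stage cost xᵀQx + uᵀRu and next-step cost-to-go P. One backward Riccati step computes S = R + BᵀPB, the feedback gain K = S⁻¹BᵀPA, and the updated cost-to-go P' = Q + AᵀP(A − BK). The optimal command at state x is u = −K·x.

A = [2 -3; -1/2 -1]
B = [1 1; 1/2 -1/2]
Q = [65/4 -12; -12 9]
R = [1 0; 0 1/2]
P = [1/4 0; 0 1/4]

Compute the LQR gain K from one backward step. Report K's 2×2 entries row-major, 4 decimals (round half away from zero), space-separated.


BᵀP = [0.2500 0.1250; 0.2500 -0.1250]
S = R + BᵀPB = [1 0; 0 1/2] + [0.3125 0.1875; 0.1875 0.3125] = [1.3125 0.1875; 0.1875 0.8125]
BᵀPA = [0.4375 -0.8750; 0.5625 -0.6250]
K = S⁻¹·BᵀPA = [0.2424 -0.5758; 0.6364 -0.6364]
A−BK = [1.1212 -1.7879; -0.3030 -1.0303]
AᵀP(A−BK) = [0.5985 -0.7652; -0.7652 1.5985]
P' = Q + AᵀP(A−BK) = [16.8485 -12.7652; -12.7652 10.5985]
tr(P') = 27.4470

0.2424 -0.5758 0.6364 -0.6364


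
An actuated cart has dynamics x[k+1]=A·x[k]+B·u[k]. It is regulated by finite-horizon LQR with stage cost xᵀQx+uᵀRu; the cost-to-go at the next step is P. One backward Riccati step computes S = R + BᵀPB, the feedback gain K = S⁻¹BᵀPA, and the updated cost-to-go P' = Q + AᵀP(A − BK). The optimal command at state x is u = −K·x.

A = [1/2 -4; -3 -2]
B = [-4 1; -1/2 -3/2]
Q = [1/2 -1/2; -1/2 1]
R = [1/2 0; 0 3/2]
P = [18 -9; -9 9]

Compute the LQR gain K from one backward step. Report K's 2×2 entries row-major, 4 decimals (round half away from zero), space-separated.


BᵀP = [-67.5000 31.5000; 31.5000 -22.5000]
S = R + BᵀPB = [1/2 0; 0 3/2] + [254.2500 -114.7500; -114.7500 65.2500] = [254.7500 -114.7500; -114.7500 66.7500]
BᵀPA = [-128.2500 207.0000; 83.2500 -81.0000]
K = S⁻¹·BᵀPA = [0.2586 1.1787; 1.6918 0.8127]
A−BK = [-0.1573 -0.0981; -0.3331 -0.1916]
AᵀP(A−BK) = [4.8272 2.5016; 2.5016 1.8507]
P' = Q + AᵀP(A−BK) = [5.3272 2.0016; 2.0016 2.8507]
tr(P') = 8.1779

0.2586 1.1787 1.6918 0.8127


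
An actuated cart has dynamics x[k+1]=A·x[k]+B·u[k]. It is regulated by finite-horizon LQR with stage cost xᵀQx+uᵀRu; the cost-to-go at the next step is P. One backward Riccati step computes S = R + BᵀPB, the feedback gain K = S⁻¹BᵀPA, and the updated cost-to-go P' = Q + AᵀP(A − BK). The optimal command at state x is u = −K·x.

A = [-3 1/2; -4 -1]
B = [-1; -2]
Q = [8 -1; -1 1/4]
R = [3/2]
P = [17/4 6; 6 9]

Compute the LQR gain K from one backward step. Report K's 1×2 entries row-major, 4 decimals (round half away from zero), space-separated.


BᵀP = [-16.2500 -24.0000]
S = R + BᵀPB = [3/2] + [64.2500] = [65.7500]
BᵀPA = [144.7500 15.8750]
K = S⁻¹·BᵀPA = [2.2015 0.2414]
A−BK = [-0.7985 0.7414; 0.4030 -0.5171]
AᵀP(A−BK) = [7.5798 0.6759; 0.6759 0.2296]
P' = Q + AᵀP(A−BK) = [15.5798 -0.3241; -0.3241 0.4796]
tr(P') = 16.0594

2.2015 0.2414


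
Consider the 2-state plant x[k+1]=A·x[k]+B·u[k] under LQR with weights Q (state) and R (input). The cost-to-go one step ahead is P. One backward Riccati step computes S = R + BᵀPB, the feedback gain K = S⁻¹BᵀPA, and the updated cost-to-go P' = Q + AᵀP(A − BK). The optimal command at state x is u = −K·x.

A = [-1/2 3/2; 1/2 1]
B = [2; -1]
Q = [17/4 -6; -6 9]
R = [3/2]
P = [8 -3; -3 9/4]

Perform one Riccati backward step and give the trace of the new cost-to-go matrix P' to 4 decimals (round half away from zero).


BᵀP = [19.0000 -8.2500]
S = R + BᵀPB = [3/2] + [46.2500] = [47.7500]
BᵀPA = [-13.6250 20.2500]
K = S⁻¹·BᵀPA = [-0.2853 0.4241]
A−BK = [0.0707 0.6518; 0.2147 1.4241]
AᵀP(A−BK) = [0.1747 0.1531; 0.1531 2.6623]
P' = Q + AᵀP(A−BK) = [4.4247 -5.8469; -5.8469 11.6623]
tr(P') = 16.0870

16.0870


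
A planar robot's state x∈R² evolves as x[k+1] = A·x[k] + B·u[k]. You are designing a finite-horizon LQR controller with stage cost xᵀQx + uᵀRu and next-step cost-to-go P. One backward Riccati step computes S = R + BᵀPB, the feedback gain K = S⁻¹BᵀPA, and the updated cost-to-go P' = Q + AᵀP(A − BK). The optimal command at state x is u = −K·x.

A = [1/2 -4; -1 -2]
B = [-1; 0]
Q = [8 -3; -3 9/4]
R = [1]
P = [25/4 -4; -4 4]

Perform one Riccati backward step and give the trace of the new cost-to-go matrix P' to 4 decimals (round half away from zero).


24.9483

BᵀP = [-6.2500 4.0000]
S = R + BᵀPB = [1] + [6.2500] = [7.2500]
BᵀPA = [-7.1250 17.0000]
K = S⁻¹·BᵀPA = [-0.9828 2.3448]
A−BK = [-0.4828 -1.6552; -1.0000 -2.0000]
AᵀP(A−BK) = [2.5603 0.2069; 0.2069 12.1379]
P' = Q + AᵀP(A−BK) = [10.5603 -2.7931; -2.7931 14.3879]
tr(P') = 24.9483


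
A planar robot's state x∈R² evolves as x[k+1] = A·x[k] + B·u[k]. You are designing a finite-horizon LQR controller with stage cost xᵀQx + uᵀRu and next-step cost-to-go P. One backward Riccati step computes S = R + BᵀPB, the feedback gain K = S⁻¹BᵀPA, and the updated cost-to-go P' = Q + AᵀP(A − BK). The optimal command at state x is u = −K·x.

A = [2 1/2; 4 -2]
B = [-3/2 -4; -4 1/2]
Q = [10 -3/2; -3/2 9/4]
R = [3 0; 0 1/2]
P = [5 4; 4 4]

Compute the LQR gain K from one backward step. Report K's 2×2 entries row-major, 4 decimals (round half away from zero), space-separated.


BᵀP = [-23.5000 -22.0000; -18.0000 -14.0000]
S = R + BᵀPB = [3 0; 0 1/2] + [123.2500 83.0000; 83.0000 65.0000] = [126.2500 83.0000; 83.0000 65.5000]
BᵀPA = [-135.0000 32.2500; -92.0000 19.0000]
K = S⁻¹·BᵀPA = [-0.8740 0.3878; -0.2970 -0.2014]
A−BK = [-0.4991 0.2762; 0.6524 -0.3479]
AᵀP(A−BK) = [2.6790 -1.1689; -1.1689 0.5684]
P' = Q + AᵀP(A−BK) = [12.6790 -2.6689; -2.6689 2.8184]
tr(P') = 15.4974

-0.8740 0.3878 -0.2970 -0.2014


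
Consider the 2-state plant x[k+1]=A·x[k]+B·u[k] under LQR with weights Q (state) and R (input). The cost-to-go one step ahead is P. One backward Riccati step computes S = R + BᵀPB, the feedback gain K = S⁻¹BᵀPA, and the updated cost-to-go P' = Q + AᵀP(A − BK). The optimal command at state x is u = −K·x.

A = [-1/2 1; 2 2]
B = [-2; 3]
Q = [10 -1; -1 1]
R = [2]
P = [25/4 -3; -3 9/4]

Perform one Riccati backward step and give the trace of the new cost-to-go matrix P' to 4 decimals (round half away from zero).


BᵀP = [-21.5000 12.7500]
S = R + BᵀPB = [2] + [81.2500] = [83.2500]
BᵀPA = [36.2500 4.0000]
K = S⁻¹·BᵀPA = [0.4354 0.0480]
A−BK = [0.3709 1.0961; 0.6937 1.8559]
AᵀP(A−BK) = [0.7780 1.1333; 1.1333 3.0578]
P' = Q + AᵀP(A−BK) = [10.7780 0.1333; 0.1333 4.0578]
tr(P') = 14.8358

14.8358


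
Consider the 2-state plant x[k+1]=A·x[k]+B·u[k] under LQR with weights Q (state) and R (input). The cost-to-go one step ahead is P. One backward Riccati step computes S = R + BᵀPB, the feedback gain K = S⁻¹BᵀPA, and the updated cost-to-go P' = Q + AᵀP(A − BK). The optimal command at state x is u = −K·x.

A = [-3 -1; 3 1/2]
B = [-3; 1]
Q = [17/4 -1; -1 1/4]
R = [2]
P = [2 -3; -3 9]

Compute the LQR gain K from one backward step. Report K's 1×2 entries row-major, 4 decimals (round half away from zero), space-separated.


1.7234 0.3830

BᵀP = [-9.0000 18.0000]
S = R + BᵀPB = [2] + [45.0000] = [47.0000]
BᵀPA = [81.0000 18.0000]
K = S⁻¹·BᵀPA = [1.7234 0.3830]
A−BK = [2.1702 0.1489; 1.2766 0.1170]
AᵀP(A−BK) = [13.4043 1.9787; 1.9787 0.3564]
P' = Q + AᵀP(A−BK) = [17.6543 0.9787; 0.9787 0.6064]
tr(P') = 18.2606


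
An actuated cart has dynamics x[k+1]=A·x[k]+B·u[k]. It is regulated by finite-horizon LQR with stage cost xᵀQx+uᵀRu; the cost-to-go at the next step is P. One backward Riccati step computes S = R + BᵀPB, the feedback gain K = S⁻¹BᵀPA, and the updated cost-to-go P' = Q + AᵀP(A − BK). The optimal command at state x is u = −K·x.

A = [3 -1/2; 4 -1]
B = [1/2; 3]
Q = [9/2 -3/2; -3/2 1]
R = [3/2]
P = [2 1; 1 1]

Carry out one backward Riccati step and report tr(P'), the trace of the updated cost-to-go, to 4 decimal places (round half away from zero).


BᵀP = [4.0000 3.5000]
S = R + BᵀPB = [3/2] + [12.5000] = [14.0000]
BᵀPA = [26.0000 -5.5000]
K = S⁻¹·BᵀPA = [1.8571 -0.3929]
A−BK = [2.0714 -0.3036; -1.5714 0.1786]
AᵀP(A−BK) = [9.7143 -1.7857; -1.7857 0.3393]
P' = Q + AᵀP(A−BK) = [14.2143 -3.2857; -3.2857 1.3393]
tr(P') = 15.5536

15.5536
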